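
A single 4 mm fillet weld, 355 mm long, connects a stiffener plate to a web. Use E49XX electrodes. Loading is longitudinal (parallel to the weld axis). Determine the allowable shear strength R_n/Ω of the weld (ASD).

E49XX → F_EXX = 490 MPa.
Effective throat t_e = 0.707 × 4 = 2.828 mm.
Total length L = 355 mm; A_we = 2.828 × 355 = 1004 mm².
F_nw = 0.6 F_EXX = 0.6 × 490 = 294 MPa.
R_n = 294 × 1004 × 10⁻³ = 295.2 kN; R_n/Ω = 295.2/2.0 = 147.6 kN.

R_n/Ω ≈ 148 kN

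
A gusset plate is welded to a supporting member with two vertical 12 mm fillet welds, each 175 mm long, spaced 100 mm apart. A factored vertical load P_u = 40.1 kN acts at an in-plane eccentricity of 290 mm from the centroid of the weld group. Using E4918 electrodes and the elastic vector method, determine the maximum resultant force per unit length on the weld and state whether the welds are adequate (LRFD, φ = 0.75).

E49XX → F_EXX = 490 MPa.
Total weld length L_w = 350 mm. Treat welds as unit-width lines.
Polar moment about centroid: J = 2[d³/12 + d(b/2)²] = 2[175³/12 + 175×50²] = 1768000 mm³.
Direct shear f_v = P/L_w = 40.1×10³ / 350 = 114.6 N/mm (vertical).
Torsion M = P·e = 40.1×10³ × 290 = 11629000 N·mm.
Critical point at (x, y) = (50, 87.5) from centroid. f_tx = M·y/J = 575.5 N/mm; f_ty = M·x/J = 328.8 N/mm.
Resultant f_max = √[f_tx² + (f_v + f_ty)²] = √[575.5² + (114.6 + 328.8)²] = 726.5 N/mm.
Capacity per unit length: φr_n = 0.75 × 0.6 × 490 × (0.707 × 12) = 1871 N/mm.
726.5 ≤ 1871 → adequate.

f_max ≈ 726 N/mm; adequate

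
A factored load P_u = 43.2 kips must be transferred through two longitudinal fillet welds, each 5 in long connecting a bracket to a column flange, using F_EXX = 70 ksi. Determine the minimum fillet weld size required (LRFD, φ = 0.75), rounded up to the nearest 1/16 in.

Total weld length L = 10 in.
Required throat t_e = P_u / (φ × 0.6 F_EXX × L) = 43.2 / (0.75 × 0.6 × 70 × 10) = 0.1371 in.
Required leg w = t_e / 0.707 = 0.194 in → use 1/4 in.

w = 1/4 in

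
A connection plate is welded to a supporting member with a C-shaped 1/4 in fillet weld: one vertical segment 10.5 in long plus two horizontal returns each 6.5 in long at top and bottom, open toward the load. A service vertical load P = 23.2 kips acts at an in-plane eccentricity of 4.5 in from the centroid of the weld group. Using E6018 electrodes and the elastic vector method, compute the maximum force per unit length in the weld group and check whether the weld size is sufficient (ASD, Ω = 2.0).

f_max ≈ 2.1 kip/in; adequate

E60XX → F_EXX = 60 ksi.
Total weld length L_w = 23.5 in. Treat welds as unit-width lines.
Centroid: x̄ = 2×6.5×3.25 / 23.5 = 1.798 in from the vertical weld.
Polar moment about centroid: J = I_x + I_y = [10.5³/12 + 2×6.5×5.25²] + [10.5×1.798² + 2(6.5³/12 + 6.5×1.452²)] = 561.9 in³.
Direct shear f_v = P/L_w = 23.2 / 23.5 = 0.9872 kip/in (vertical).
Torsion M = P·e = 23.2 × 4.5 = 104.4 kip·in.
Critical point at (x, y) = (4.702, 5.25) from centroid. f_tx = M·y/J = 0.9754 kip/in; f_ty = M·x/J = 0.8736 kip/in.
Resultant f_max = √[f_tx² + (f_v + f_ty)²] = √[0.9754² + (0.9872 + 0.8736)²] = 2.101 kip/in.
Capacity per unit length: r_n/Ω = (1/2.0) × 0.6 × 60 × (0.707 × 0.25) = 3.181 kip/in.
2.101 ≤ 3.181 → adequate.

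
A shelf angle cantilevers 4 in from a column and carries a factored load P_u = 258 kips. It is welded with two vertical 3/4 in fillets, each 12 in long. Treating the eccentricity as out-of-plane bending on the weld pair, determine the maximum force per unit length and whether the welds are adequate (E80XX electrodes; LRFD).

f_max ≈ 24 kip/in; NOT adequate

E80XX → F_EXX = 80 ksi.
L_w = 2 × 12 = 24 in; section modulus (unit throat) S = 2 × L²/6 = 48 in².
Direct shear f_v = P/L_w = 258/24 = 10.75 kip/in.
Moment M = P × e = 258 × 4 = 1032 kip·in; bending f_b = M/S = 21.5 kip/in.
f_max = √(f_v² + f_b²) = √(10.75² + 21.5²) = 24.04 kip/in.
φr_n = 0.75 × 0.6 × 80 × (0.707 × 0.75) = 19.09 kip/in → NOT adequate.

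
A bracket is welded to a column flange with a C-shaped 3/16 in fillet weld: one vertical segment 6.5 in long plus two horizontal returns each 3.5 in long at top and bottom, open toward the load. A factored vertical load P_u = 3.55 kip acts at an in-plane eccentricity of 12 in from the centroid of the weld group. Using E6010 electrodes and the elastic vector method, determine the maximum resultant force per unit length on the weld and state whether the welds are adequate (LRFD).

f_max ≈ 1.73 kip/in; adequate

E60XX → F_EXX = 60 ksi.
Total weld length L_w = 13.5 in. Treat welds as unit-width lines.
Centroid: x̄ = 2×3.5×1.75 / 13.5 = 0.9074 in from the vertical weld.
Polar moment about centroid: J = I_x + I_y = [6.5³/12 + 2×3.5×3.25²] + [6.5×0.9074² + 2(3.5³/12 + 3.5×0.8426²)] = 114.3 in³.
Direct shear f_v = P/L_w = 3.55 / 13.5 = 0.263 kip/in (vertical).
Torsion M = P·e = 3.55 × 12 = 42.6 kip·in.
Critical point at (x, y) = (2.593, 3.25) from centroid. f_tx = M·y/J = 1.211 kip/in; f_ty = M·x/J = 0.9663 kip/in.
Resultant f_max = √[f_tx² + (f_v + f_ty)²] = √[1.211² + (0.263 + 0.9663)²] = 1.726 kip/in.
Capacity per unit length: φr_n = 0.75 × 0.6 × 60 × (0.707 × 0.1875) = 3.579 kip/in.
1.726 ≤ 3.579 → adequate.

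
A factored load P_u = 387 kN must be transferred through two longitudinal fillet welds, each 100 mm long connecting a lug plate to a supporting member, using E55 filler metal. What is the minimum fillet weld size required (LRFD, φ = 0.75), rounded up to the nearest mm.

w = 12 mm

E55XX → F_EXX = 550 MPa.
Total weld length L = 200 mm.
Required throat t_e = P_u / (φ × 0.6 F_EXX × L) = 387 / (0.75 × 0.6 × 550 × 200 × 10⁻³) = 7.818 mm.
Required leg w = t_e / 0.707 = 11.06 mm → use 12 mm.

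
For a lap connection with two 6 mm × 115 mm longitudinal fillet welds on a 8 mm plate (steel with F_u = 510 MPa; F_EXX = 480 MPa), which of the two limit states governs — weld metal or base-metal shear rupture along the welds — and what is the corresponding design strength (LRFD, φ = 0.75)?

φR_n ≈ 211 kN (weld metal governs)

t_e = 0.707 × 6 = 4.242 mm; L = 230 mm.
Weld metal: φR_n = 0.75 × 0.6 × 480 × 4.242 × 230 × 10⁻³ = 210.7 kN.
Base metal (shear rupture): φR_n = 0.75 × 0.6 × 510 × 8 × 230 × 10⁻³ = 422.3 kN.
Governing: weld metal.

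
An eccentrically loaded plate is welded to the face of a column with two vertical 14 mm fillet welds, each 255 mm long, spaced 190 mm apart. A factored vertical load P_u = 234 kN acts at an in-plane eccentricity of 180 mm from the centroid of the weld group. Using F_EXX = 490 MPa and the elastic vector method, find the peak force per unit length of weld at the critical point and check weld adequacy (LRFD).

f_max ≈ 1240 N/mm; adequate

Total weld length L_w = 510 mm. Treat welds as unit-width lines.
Polar moment about centroid: J = 2[d³/12 + d(b/2)²] = 2[255³/12 + 255×95²] = 7366000 mm³.
Direct shear f_v = P/L_w = 234×10³ / 510 = 458.8 N/mm (vertical).
Torsion M = P·e = 234×10³ × 180 = 42120000 N·mm.
Critical point at (x, y) = (95, 127.5) from centroid. f_tx = M·y/J = 729 N/mm; f_ty = M·x/J = 543.2 N/mm.
Resultant f_max = √[f_tx² + (f_v + f_ty)²] = √[729² + (458.8 + 543.2)²] = 1239 N/mm.
Capacity per unit length: φr_n = 0.75 × 0.6 × 490 × (0.707 × 14) = 2183 N/mm.
1239 ≤ 2183 → adequate.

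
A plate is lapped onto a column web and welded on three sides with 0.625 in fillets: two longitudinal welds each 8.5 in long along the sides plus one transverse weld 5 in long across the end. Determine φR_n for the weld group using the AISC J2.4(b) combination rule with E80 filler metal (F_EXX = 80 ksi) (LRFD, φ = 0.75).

t_e = 0.707 × 0.625 = 0.4419 in.
R_nwl = 0.6 × 80 × 0.4419 × 17 = 360.6 kip (longitudinal, 2 welds).
R_nwt = 0.6 × 80 × 0.4419 × 5 = 106 kip (transverse, base value).
(i) R_nwl + R_nwt = 466.6 kip; (ii) 0.85 R_nwl + 1.5 R_nwt = 465.6 kip.
R_n = max = 466.6 kip [governs: (i)]; φR_n = 350 kip.

φR_n ≈ 350 kip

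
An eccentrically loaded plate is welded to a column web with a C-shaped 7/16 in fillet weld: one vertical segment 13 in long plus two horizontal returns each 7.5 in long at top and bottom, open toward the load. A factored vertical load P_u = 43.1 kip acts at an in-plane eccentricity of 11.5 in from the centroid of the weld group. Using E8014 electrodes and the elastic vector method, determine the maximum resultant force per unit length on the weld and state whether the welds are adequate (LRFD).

f_max ≈ 5.4 kip/in; adequate

E80XX → F_EXX = 80 ksi.
Total weld length L_w = 28 in. Treat welds as unit-width lines.
Centroid: x̄ = 2×7.5×3.75 / 28 = 2.009 in from the vertical weld.
Polar moment about centroid: J = I_x + I_y = [13³/12 + 2×7.5×6.5²] + [13×2.009² + 2(7.5³/12 + 7.5×1.741²)] = 985.1 in³.
Direct shear f_v = P/L_w = 43.1 / 28 = 1.539 kip/in (vertical).
Torsion M = P·e = 43.1 × 11.5 = 495.65 kip·in.
Critical point at (x, y) = (5.491, 6.5) from centroid. f_tx = M·y/J = 3.271 kip/in; f_ty = M·x/J = 2.763 kip/in.
Resultant f_max = √[f_tx² + (f_v + f_ty)²] = √[3.271² + (1.539 + 2.763)²] = 5.404 kip/in.
Capacity per unit length: φr_n = 0.75 × 0.6 × 80 × (0.707 × 0.4375) = 11.14 kip/in.
5.404 ≤ 11.14 → adequate.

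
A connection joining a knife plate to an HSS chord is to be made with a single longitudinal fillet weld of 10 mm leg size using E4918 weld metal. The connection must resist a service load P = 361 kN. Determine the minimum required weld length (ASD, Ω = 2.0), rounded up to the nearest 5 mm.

E49XX → F_EXX = 490 MPa.
Throat t_e = 0.707 × 10 = 7.07 mm.
r_n/Ω = (0.6 × 490 × 7.07) / 2.0 = 1039 N/mm = 1.039 kN/mm.
L_req = P / (r_n/Ω) = 361 / 1.039 = 347.4 mm total.
Round up → use L = 350 mm.

L = 350 mm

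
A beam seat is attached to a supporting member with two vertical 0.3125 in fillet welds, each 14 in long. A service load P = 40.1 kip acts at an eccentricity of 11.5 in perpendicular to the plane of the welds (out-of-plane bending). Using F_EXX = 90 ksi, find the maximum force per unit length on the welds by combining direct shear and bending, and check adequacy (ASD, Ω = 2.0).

f_max ≈ 7.2 kip/in; NOT adequate

L_w = 2 × 14 = 28 in; section modulus (unit throat) S = 2 × L²/6 = 65.33 in².
Direct shear f_v = P/L_w = 40.1/28 = 1.432 kip/in.
Moment M = P × e = 40.1 × 11.5 = 461.15 kip·in; bending f_b = M/S = 7.058 kip/in.
f_max = √(f_v² + f_b²) = √(1.432² + 7.058²) = 7.202 kip/in.
r_n/Ω = (1/2.0) × 0.6 × 90 × (0.707 × 0.3125) = 5.965 kip/in → NOT adequate.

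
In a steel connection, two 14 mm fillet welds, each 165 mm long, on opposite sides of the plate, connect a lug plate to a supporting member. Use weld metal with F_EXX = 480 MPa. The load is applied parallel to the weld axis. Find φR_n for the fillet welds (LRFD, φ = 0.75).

Effective throat t_e = 0.707 × 14 = 9.898 mm.
Total length L = 330 mm; A_we = 9.898 × 330 = 3266 mm².
F_nw = 0.6 F_EXX = 0.6 × 480 = 288 MPa.
φR_n = 0.75 × 288 × 3266 × 10⁻³ = 705.5 kN.

φR_n ≈ 706 kN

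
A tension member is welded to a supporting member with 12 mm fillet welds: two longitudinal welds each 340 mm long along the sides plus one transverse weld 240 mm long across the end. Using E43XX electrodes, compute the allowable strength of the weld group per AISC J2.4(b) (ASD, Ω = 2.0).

R_n/Ω ≈ 1030 kN

E43XX → F_EXX = 430 MPa.
t_e = 0.707 × 12 = 8.484 mm.
R_nwl = 0.6 × 430 × 8.484 × 680 × 10⁻³ = 1488 kN (longitudinal, 2 welds).
R_nwt = 0.6 × 430 × 8.484 × 240 × 10⁻³ = 525.3 kN (transverse, base value).
(i) R_nwl + R_nwt = 2014 kN; (ii) 0.85 R_nwl + 1.5 R_nwt = 2053 kN.
R_n = max = 2053 kN [governs: (ii)]; R_n/Ω = 1027 kN.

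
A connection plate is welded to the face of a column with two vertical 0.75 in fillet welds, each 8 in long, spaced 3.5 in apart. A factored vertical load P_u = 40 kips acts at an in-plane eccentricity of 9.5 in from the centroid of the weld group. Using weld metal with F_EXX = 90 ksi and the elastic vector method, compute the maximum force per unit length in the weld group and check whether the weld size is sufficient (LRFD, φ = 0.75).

Total weld length L_w = 16 in. Treat welds as unit-width lines.
Polar moment about centroid: J = 2[d³/12 + d(b/2)²] = 2[8³/12 + 8×1.75²] = 134.3 in³.
Direct shear f_v = P/L_w = 40 / 16 = 2.5 kip/in (vertical).
Torsion M = P·e = 40 × 9.5 = 380 kip·in.
Critical point at (x, y) = (1.75, 4) from centroid. f_tx = M·y/J = 11.32 kip/in; f_ty = M·x/J = 4.95 kip/in.
Resultant f_max = √[f_tx² + (f_v + f_ty)²] = √[11.32² + (2.5 + 4.95)²] = 13.55 kip/in.
Capacity per unit length: φr_n = 0.75 × 0.6 × 90 × (0.707 × 0.75) = 21.48 kip/in.
13.55 ≤ 21.48 → adequate.

f_max ≈ 13.5 kip/in; adequate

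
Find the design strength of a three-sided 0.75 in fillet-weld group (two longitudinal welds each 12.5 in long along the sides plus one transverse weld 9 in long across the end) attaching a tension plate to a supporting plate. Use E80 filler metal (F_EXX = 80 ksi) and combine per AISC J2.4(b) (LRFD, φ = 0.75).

φR_n ≈ 663 kips

t_e = 0.707 × 0.75 = 0.5302 in.
R_nwl = 0.6 × 80 × 0.5302 × 25 = 636.3 kips (longitudinal, 2 welds).
R_nwt = 0.6 × 80 × 0.5302 × 9 = 229.1 kips (transverse, base value).
(i) R_nwl + R_nwt = 865.4 kips; (ii) 0.85 R_nwl + 1.5 R_nwt = 884.5 kips.
R_n = max = 884.5 kips [governs: (ii)]; φR_n = 663.3 kips.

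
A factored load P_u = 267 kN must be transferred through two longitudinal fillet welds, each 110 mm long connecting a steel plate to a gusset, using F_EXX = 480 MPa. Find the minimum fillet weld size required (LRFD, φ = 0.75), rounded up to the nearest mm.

Total weld length L = 220 mm.
Required throat t_e = P_u / (φ × 0.6 F_EXX × L) = 267 / (0.75 × 0.6 × 480 × 220 × 10⁻³) = 5.619 mm.
Required leg w = t_e / 0.707 = 7.947 mm → use 8 mm.

w = 8 mm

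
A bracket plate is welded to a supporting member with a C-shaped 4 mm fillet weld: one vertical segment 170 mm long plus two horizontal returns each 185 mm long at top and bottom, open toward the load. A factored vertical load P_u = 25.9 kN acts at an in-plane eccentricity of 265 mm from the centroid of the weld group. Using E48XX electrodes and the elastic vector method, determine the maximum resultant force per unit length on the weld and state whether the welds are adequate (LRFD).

E48XX → F_EXX = 480 MPa.
Total weld length L_w = 540 mm. Treat welds as unit-width lines.
Centroid: x̄ = 2×185×92.5 / 540 = 63.38 mm from the vertical weld.
Polar moment about centroid: J = I_x + I_y = [170³/12 + 2×185×85²] + [170×63.38² + 2(185³/12 + 185×29.12²)] = 5135000 mm³.
Direct shear f_v = P/L_w = 25.9×10³ / 540 = 47.96 N/mm (vertical).
Torsion M = P·e = 25.9×10³ × 265 = 6863500 N·mm.
Critical point at (x, y) = (121.6, 85) from centroid. f_tx = M·y/J = 113.6 N/mm; f_ty = M·x/J = 162.6 N/mm.
Resultant f_max = √[f_tx² + (f_v + f_ty)²] = √[113.6² + (47.96 + 162.6)²] = 239.2 N/mm.
Capacity per unit length: φr_n = 0.75 × 0.6 × 480 × (0.707 × 4) = 610.8 N/mm.
239.2 ≤ 610.8 → adequate.

f_max ≈ 239 N/mm; adequate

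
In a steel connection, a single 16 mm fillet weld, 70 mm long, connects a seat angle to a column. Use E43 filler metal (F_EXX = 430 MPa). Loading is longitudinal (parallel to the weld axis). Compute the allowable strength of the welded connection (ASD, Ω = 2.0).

R_n/Ω ≈ 102 kN

Effective throat t_e = 0.707 × 16 = 11.31 mm.
Total length L = 70 mm; A_we = 11.31 × 70 = 791.8 mm².
F_nw = 0.6 F_EXX = 0.6 × 430 = 258 MPa.
R_n = 258 × 791.8 × 10⁻³ = 204.3 kN; R_n/Ω = 204.3/2.0 = 102.1 kN.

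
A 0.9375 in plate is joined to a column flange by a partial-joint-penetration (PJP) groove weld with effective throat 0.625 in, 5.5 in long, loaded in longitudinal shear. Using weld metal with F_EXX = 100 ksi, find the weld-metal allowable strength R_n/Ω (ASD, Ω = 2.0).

Effective throat (given) t_e = 0.625 in.
A_we = 0.625 × 5.5 = 3.438 in².
F_nw = 0.6 F_EXX = 60 ksi.
R_n/Ω = (60 × 3.438) / 2.0 = 103.1 kip.

R_n/Ω ≈ 103 kip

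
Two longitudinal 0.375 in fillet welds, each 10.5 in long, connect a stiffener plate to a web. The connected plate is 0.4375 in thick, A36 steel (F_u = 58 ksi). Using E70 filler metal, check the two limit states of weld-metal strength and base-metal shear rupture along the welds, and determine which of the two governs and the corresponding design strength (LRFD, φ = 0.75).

E70XX → F_EXX = 70 ksi.
t_e = 0.707 × 0.375 = 0.2651 in; L = 21 in.
Weld metal: φR_n = 0.75 × 0.6 × 70 × 0.2651 × 21 = 175.4 kip.
Base metal (shear rupture): φR_n = 0.75 × 0.6 × 58 × 0.4375 × 21 = 239.8 kip.
Governing: weld metal.

φR_n ≈ 175 kip (weld metal governs)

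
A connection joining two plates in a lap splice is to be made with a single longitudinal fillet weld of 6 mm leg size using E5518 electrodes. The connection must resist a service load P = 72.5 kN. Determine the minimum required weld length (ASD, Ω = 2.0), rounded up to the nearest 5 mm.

E55XX → F_EXX = 550 MPa.
Throat t_e = 0.707 × 6 = 4.242 mm.
r_n/Ω = (0.6 × 550 × 4.242) / 2.0 = 699.9 N/mm = 0.6999 kN/mm.
L_req = P / (r_n/Ω) = 72.5 / 0.6999 = 103.6 mm total.
Round up → use L = 105 mm.

L = 105 mm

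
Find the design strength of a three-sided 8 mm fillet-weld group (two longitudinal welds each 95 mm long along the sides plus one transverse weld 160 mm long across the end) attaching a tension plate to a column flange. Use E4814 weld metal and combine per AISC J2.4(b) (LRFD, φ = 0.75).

E48XX → F_EXX = 480 MPa.
t_e = 0.707 × 8 = 5.656 mm.
R_nwl = 0.6 × 480 × 5.656 × 190 × 10⁻³ = 309.5 kN (longitudinal, 2 welds).
R_nwt = 0.6 × 480 × 5.656 × 160 × 10⁻³ = 260.6 kN (transverse, base value).
(i) R_nwl + R_nwt = 570.1 kN; (ii) 0.85 R_nwl + 1.5 R_nwt = 654 kN.
R_n = max = 654 kN [governs: (ii)]; φR_n = 490.5 kN.

φR_n ≈ 491 kN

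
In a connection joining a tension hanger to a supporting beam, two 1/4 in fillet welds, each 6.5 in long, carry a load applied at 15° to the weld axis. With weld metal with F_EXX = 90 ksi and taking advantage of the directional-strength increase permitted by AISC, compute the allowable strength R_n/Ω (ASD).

R_n/Ω ≈ 66.1 kip

t_e = 0.707 × 0.25 = 0.1767 in; A_we = 0.1767 × 13 = 2.298 in².
Directional factor: 1.0 + 0.5 sin^1.5(15°) = 1.066.
F_nw = 0.6 × 90 × 1.066 = 57.56 ksi.
R_n/Ω = (57.56 × 2.298) / 2.0 = 66.12 kip.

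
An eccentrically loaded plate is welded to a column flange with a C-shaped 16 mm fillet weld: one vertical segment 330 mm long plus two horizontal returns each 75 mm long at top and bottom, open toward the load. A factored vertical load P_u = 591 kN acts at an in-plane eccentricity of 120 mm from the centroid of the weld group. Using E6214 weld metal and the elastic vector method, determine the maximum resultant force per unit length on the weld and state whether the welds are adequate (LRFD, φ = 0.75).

E62XX → F_EXX = 620 MPa.
Total weld length L_w = 480 mm. Treat welds as unit-width lines.
Centroid: x̄ = 2×75×37.5 / 480 = 11.72 mm from the vertical weld.
Polar moment about centroid: J = I_x + I_y = [330³/12 + 2×75×165²] + [330×11.72² + 2(75³/12 + 75×25.78²)] = 7294000 mm³.
Direct shear f_v = P/L_w = 591×10³ / 480 = 1231 N/mm (vertical).
Torsion M = P·e = 591×10³ × 120 = 70920000 N·mm.
Critical point at (x, y) = (63.28, 165) from centroid. f_tx = M·y/J = 1604 N/mm; f_ty = M·x/J = 615.3 N/mm.
Resultant f_max = √[f_tx² + (f_v + f_ty)²] = √[1604² + (1231 + 615.3)²] = 2446 N/mm.
Capacity per unit length: φr_n = 0.75 × 0.6 × 620 × (0.707 × 16) = 3156 N/mm.
2446 ≤ 3156 → adequate.

f_max ≈ 2450 N/mm; adequate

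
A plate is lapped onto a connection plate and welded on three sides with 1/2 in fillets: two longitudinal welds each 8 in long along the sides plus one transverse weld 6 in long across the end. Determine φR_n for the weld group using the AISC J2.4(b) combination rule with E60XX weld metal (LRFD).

φR_n ≈ 216 kips

E60XX → F_EXX = 60 ksi.
t_e = 0.707 × 0.5 = 0.3535 in.
R_nwl = 0.6 × 60 × 0.3535 × 16 = 203.6 kips (longitudinal, 2 welds).
R_nwt = 0.6 × 60 × 0.3535 × 6 = 76.36 kips (transverse, base value).
(i) R_nwl + R_nwt = 280 kips; (ii) 0.85 R_nwl + 1.5 R_nwt = 287.6 kips.
R_n = max = 287.6 kips [governs: (ii)]; φR_n = 215.7 kips.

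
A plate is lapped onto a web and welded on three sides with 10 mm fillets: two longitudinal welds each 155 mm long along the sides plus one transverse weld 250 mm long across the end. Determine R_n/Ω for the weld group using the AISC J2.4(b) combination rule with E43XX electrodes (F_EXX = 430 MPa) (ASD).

R_n/Ω ≈ 582 kN

t_e = 0.707 × 10 = 7.07 mm.
R_nwl = 0.6 × 430 × 7.07 × 310 × 10⁻³ = 565.5 kN (longitudinal, 2 welds).
R_nwt = 0.6 × 430 × 7.07 × 250 × 10⁻³ = 456 kN (transverse, base value).
(i) R_nwl + R_nwt = 1021 kN; (ii) 0.85 R_nwl + 1.5 R_nwt = 1165 kN.
R_n = max = 1165 kN [governs: (ii)]; R_n/Ω = 582.3 kN.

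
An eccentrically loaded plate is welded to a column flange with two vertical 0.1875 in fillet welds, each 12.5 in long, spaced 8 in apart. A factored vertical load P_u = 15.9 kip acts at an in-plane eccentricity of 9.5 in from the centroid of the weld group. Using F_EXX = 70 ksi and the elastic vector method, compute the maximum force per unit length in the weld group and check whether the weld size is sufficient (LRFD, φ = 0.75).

f_max ≈ 1.96 kip/in; adequate

Total weld length L_w = 25 in. Treat welds as unit-width lines.
Polar moment about centroid: J = 2[d³/12 + d(b/2)²] = 2[12.5³/12 + 12.5×4²] = 725.5 in³.
Direct shear f_v = P/L_w = 15.9 / 25 = 0.636 kip/in (vertical).
Torsion M = P·e = 15.9 × 9.5 = 151.05 kip·in.
Critical point at (x, y) = (4, 6.25) from centroid. f_tx = M·y/J = 1.301 kip/in; f_ty = M·x/J = 0.8328 kip/in.
Resultant f_max = √[f_tx² + (f_v + f_ty)²] = √[1.301² + (0.636 + 0.8328)²] = 1.962 kip/in.
Capacity per unit length: φr_n = 0.75 × 0.6 × 70 × (0.707 × 0.1875) = 4.176 kip/in.
1.962 ≤ 4.176 → adequate.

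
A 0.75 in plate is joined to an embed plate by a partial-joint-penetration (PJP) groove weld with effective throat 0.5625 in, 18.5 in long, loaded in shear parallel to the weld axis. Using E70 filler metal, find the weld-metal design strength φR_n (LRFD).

φR_n ≈ 328 kip

E70XX → F_EXX = 70 ksi.
Effective throat (given) t_e = 0.5625 in.
A_we = 0.5625 × 18.5 = 10.41 in².
F_nw = 0.6 F_EXX = 42 ksi.
φR_n = 0.75 × 42 × 10.41 = 327.8 kip.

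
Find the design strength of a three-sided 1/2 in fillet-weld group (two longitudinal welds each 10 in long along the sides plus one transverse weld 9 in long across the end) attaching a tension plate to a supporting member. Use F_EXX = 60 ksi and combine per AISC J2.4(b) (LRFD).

φR_n ≈ 291 kip

t_e = 0.707 × 0.5 = 0.3535 in.
R_nwl = 0.6 × 60 × 0.3535 × 20 = 254.5 kip (longitudinal, 2 welds).
R_nwt = 0.6 × 60 × 0.3535 × 9 = 114.5 kip (transverse, base value).
(i) R_nwl + R_nwt = 369.1 kip; (ii) 0.85 R_nwl + 1.5 R_nwt = 388.1 kip.
R_n = max = 388.1 kip [governs: (ii)]; φR_n = 291.1 kip.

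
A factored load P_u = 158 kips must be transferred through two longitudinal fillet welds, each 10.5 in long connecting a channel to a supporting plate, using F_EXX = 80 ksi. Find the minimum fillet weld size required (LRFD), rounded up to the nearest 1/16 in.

Total weld length L = 21 in.
Required throat t_e = P_u / (φ × 0.6 F_EXX × L) = 158 / (0.75 × 0.6 × 80 × 21) = 0.209 in.
Required leg w = t_e / 0.707 = 0.2956 in → use 5/16 in.

w = 5/16 in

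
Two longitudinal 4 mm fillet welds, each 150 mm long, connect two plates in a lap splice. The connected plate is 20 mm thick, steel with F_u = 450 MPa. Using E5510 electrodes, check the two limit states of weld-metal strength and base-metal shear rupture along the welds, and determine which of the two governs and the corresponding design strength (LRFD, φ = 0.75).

φR_n ≈ 210 kN (weld metal governs)

E55XX → F_EXX = 550 MPa.
t_e = 0.707 × 4 = 2.828 mm; L = 300 mm.
Weld metal: φR_n = 0.75 × 0.6 × 550 × 2.828 × 300 × 10⁻³ = 210 kN.
Base metal (shear rupture): φR_n = 0.75 × 0.6 × 450 × 20 × 300 × 10⁻³ = 1215 kN.
Governing: weld metal.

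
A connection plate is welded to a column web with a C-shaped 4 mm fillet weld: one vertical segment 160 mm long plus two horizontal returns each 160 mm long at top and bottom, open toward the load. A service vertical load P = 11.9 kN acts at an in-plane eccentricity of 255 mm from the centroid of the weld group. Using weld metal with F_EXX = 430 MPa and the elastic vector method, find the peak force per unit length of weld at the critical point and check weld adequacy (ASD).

f_max ≈ 128 N/mm; adequate

Total weld length L_w = 480 mm. Treat welds as unit-width lines.
Centroid: x̄ = 2×160×80 / 480 = 53.33 mm from the vertical weld.
Polar moment about centroid: J = I_x + I_y = [160³/12 + 2×160×80²] + [160×53.33² + 2(160³/12 + 160×26.67²)] = 3755000 mm³.
Direct shear f_v = P/L_w = 11.9×10³ / 480 = 24.79 N/mm (vertical).
Torsion M = P·e = 11.9×10³ × 255 = 3034500 N·mm.
Critical point at (x, y) = (106.7, 80) from centroid. f_tx = M·y/J = 64.66 N/mm; f_ty = M·x/J = 86.21 N/mm.
Resultant f_max = √[f_tx² + (f_v + f_ty)²] = √[64.66² + (24.79 + 86.21)²] = 128.5 N/mm.
Capacity per unit length: r_n/Ω = (1/2.0) × 0.6 × 430 × (0.707 × 4) = 364.8 N/mm.
128.5 ≤ 364.8 → adequate.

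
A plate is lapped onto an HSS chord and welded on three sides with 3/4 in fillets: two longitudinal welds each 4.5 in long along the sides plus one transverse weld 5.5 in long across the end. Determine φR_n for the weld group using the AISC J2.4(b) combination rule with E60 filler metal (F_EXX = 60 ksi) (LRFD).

t_e = 0.707 × 0.75 = 0.5302 in.
R_nwl = 0.6 × 60 × 0.5302 × 9 = 171.8 kip (longitudinal, 2 welds).
R_nwt = 0.6 × 60 × 0.5302 × 5.5 = 105 kip (transverse, base value).
(i) R_nwl + R_nwt = 276.8 kip; (ii) 0.85 R_nwl + 1.5 R_nwt = 303.5 kip.
R_n = max = 303.5 kip [governs: (ii)]; φR_n = 227.6 kip.

φR_n ≈ 228 kip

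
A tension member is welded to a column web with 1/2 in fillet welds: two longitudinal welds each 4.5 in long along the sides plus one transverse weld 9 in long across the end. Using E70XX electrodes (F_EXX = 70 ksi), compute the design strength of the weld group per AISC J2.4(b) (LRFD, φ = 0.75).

φR_n ≈ 236 kips

t_e = 0.707 × 0.5 = 0.3535 in.
R_nwl = 0.6 × 70 × 0.3535 × 9 = 133.6 kips (longitudinal, 2 welds).
R_nwt = 0.6 × 70 × 0.3535 × 9 = 133.6 kips (transverse, base value).
(i) R_nwl + R_nwt = 267.2 kips; (ii) 0.85 R_nwl + 1.5 R_nwt = 314 kips.
R_n = max = 314 kips [governs: (ii)]; φR_n = 235.5 kips.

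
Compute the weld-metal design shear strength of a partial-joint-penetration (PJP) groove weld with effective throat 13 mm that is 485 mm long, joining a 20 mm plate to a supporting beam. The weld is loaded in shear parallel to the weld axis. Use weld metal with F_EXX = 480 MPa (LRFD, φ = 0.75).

φR_n ≈ 1360 kN

Effective throat (given) t_e = 13 mm.
A_we = 13 × 485 = 6305 mm².
F_nw = 0.6 F_EXX = 288 MPa.
φR_n = 0.75 × 288 × 6305 × 10⁻³ = 1362 kN.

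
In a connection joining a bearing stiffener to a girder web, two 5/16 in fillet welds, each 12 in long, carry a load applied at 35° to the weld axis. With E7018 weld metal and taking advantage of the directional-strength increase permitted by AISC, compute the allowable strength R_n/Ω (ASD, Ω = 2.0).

E70XX → F_EXX = 70 ksi.
t_e = 0.707 × 0.3125 = 0.2209 in; A_we = 0.2209 × 24 = 5.302 in².
Directional factor: 1.0 + 0.5 sin^1.5(35°) = 1.217.
F_nw = 0.6 × 70 × 1.217 = 51.12 ksi.
R_n/Ω = (51.12 × 5.302) / 2.0 = 135.5 kip.

R_n/Ω ≈ 136 kip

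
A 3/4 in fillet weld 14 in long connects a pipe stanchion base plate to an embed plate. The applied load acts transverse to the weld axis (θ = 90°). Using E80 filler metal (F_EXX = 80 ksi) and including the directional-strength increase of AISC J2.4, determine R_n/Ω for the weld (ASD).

R_n/Ω ≈ 267 kip

t_e = 0.707 × 0.75 = 0.5302 in; A_we = 0.5302 × 14 = 7.423 in².
Directional factor: 1.0 + 0.5 sin^1.5(90°) = 1.5.
F_nw = 0.6 × 80 × 1.5 = 72 ksi.
R_n/Ω = (72 × 7.423) / 2.0 = 267.2 kip.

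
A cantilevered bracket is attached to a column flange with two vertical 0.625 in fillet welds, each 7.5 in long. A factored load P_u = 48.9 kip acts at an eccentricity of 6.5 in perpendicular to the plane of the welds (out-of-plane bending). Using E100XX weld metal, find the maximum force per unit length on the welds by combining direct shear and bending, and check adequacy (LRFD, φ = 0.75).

f_max ≈ 17.3 kip/in; adequate

E100XX → F_EXX = 100 ksi.
L_w = 2 × 7.5 = 15 in; section modulus (unit throat) S = 2 × L²/6 = 18.75 in².
Direct shear f_v = P/L_w = 48.9/15 = 3.26 kip/in.
Moment M = P × e = 48.9 × 6.5 = 317.85 kip·in; bending f_b = M/S = 16.95 kip/in.
f_max = √(f_v² + f_b²) = √(3.26² + 16.95²) = 17.26 kip/in.
φr_n = 0.75 × 0.6 × 100 × (0.707 × 0.625) = 19.88 kip/in → adequate.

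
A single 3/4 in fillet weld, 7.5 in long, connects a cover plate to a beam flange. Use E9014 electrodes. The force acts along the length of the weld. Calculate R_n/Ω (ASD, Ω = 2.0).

R_n/Ω ≈ 107 kip

E90XX → F_EXX = 90 ksi.
Effective throat t_e = 0.707 × 0.75 = 0.5302 in.
Total length L = 7.5 in; A_we = 0.5302 × 7.5 = 3.977 in².
F_nw = 0.6 F_EXX = 0.6 × 90 = 54 ksi.
R_n = 54 × 3.977 = 214.8 kip; R_n/Ω = 214.8/2.0 = 107.4 kip.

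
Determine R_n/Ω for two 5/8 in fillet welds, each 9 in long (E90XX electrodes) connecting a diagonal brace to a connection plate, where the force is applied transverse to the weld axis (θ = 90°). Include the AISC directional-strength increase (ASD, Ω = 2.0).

R_n/Ω ≈ 322 kips

E90XX → F_EXX = 90 ksi.
t_e = 0.707 × 0.625 = 0.4419 in; A_we = 0.4419 × 18 = 7.954 in².
Directional factor: 1.0 + 0.5 sin^1.5(90°) = 1.5.
F_nw = 0.6 × 90 × 1.5 = 81 ksi.
R_n/Ω = (81 × 7.954) / 2.0 = 322.1 kips.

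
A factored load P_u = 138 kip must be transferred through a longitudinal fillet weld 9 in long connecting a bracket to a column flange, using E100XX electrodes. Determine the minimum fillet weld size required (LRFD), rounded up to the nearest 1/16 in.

w = 1/2 in

E100XX → F_EXX = 100 ksi.
Total weld length L = 9 in.
Required throat t_e = P_u / (φ × 0.6 F_EXX × L) = 138 / (0.75 × 0.6 × 100 × 9) = 0.3407 in.
Required leg w = t_e / 0.707 = 0.482 in → use 1/2 in.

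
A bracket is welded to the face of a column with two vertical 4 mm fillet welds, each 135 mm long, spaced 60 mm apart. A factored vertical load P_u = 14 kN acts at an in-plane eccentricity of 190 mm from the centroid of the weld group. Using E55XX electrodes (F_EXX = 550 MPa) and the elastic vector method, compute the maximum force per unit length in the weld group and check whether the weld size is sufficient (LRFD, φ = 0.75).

f_max ≈ 325 N/mm; adequate

Total weld length L_w = 270 mm. Treat welds as unit-width lines.
Polar moment about centroid: J = 2[d³/12 + d(b/2)²] = 2[135³/12 + 135×30²] = 653100 mm³.
Direct shear f_v = P/L_w = 14×10³ / 270 = 51.85 N/mm (vertical).
Torsion M = P·e = 14×10³ × 190 = 2660000 N·mm.
Critical point at (x, y) = (30, 67.5) from centroid. f_tx = M·y/J = 274.9 N/mm; f_ty = M·x/J = 122.2 N/mm.
Resultant f_max = √[f_tx² + (f_v + f_ty)²] = √[274.9² + (51.85 + 122.2)²] = 325.4 N/mm.
Capacity per unit length: φr_n = 0.75 × 0.6 × 550 × (0.707 × 4) = 699.9 N/mm.
325.4 ≤ 699.9 → adequate.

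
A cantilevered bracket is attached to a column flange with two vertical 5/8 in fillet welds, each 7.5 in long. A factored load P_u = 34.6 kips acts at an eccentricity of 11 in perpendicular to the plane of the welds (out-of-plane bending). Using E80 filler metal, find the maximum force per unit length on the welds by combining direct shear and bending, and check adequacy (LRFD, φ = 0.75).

f_max ≈ 20.4 kip/in; NOT adequate

E80XX → F_EXX = 80 ksi.
L_w = 2 × 7.5 = 15 in; section modulus (unit throat) S = 2 × L²/6 = 18.75 in².
Direct shear f_v = P/L_w = 34.6/15 = 2.307 kip/in.
Moment M = P × e = 34.6 × 11 = 380.6 kip·in; bending f_b = M/S = 20.3 kip/in.
f_max = √(f_v² + f_b²) = √(2.307² + 20.3²) = 20.43 kip/in.
φr_n = 0.75 × 0.6 × 80 × (0.707 × 0.625) = 15.91 kip/in → NOT adequate.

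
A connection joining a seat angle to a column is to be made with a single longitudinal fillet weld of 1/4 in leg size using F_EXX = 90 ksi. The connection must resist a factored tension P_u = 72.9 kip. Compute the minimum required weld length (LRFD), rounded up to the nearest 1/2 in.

Throat t_e = 0.707 × 0.25 = 0.1767 in.
φr_n = 0.75 × 0.6 × 90 × 0.1767 = 7.158 kip/in.
L_req = P_u / φr_n = 72.9 / 7.158 = 10.18 in total.
Round up → use L = 10.5 in.

L = 10.5 in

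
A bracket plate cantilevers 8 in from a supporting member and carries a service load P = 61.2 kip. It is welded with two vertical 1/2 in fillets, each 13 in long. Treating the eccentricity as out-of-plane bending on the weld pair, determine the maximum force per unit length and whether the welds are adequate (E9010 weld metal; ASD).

f_max ≈ 9 kip/in; adequate

E90XX → F_EXX = 90 ksi.
L_w = 2 × 13 = 26 in; section modulus (unit throat) S = 2 × L²/6 = 56.33 in².
Direct shear f_v = P/L_w = 61.2/26 = 2.354 kip/in.
Moment M = P × e = 61.2 × 8 = 489.6 kip·in; bending f_b = M/S = 8.691 kip/in.
f_max = √(f_v² + f_b²) = √(2.354² + 8.691²) = 9.004 kip/in.
r_n/Ω = (1/2.0) × 0.6 × 90 × (0.707 × 0.5) = 9.544 kip/in → adequate.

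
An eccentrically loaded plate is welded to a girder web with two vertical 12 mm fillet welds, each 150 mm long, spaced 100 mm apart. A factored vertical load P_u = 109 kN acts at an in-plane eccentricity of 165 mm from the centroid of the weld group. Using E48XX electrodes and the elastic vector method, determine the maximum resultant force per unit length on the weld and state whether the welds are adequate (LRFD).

f_max ≈ 1470 N/mm; adequate

E48XX → F_EXX = 480 MPa.
Total weld length L_w = 300 mm. Treat welds as unit-width lines.
Polar moment about centroid: J = 2[d³/12 + d(b/2)²] = 2[150³/12 + 150×50²] = 1312000 mm³.
Direct shear f_v = P/L_w = 109×10³ / 300 = 363.3 N/mm (vertical).
Torsion M = P·e = 109×10³ × 165 = 17985000 N·mm.
Critical point at (x, y) = (50, 75) from centroid. f_tx = M·y/J = 1028 N/mm; f_ty = M·x/J = 685.1 N/mm.
Resultant f_max = √[f_tx² + (f_v + f_ty)²] = √[1028² + (363.3 + 685.1)²] = 1468 N/mm.
Capacity per unit length: φr_n = 0.75 × 0.6 × 480 × (0.707 × 12) = 1833 N/mm.
1468 ≤ 1833 → adequate.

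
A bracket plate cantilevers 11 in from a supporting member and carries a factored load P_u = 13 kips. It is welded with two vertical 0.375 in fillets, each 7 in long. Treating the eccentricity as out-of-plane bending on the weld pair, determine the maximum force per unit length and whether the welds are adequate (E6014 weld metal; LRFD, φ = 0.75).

f_max ≈ 8.8 kip/in; NOT adequate

E60XX → F_EXX = 60 ksi.
L_w = 2 × 7 = 14 in; section modulus (unit throat) S = 2 × L²/6 = 16.33 in².
Direct shear f_v = P/L_w = 13/14 = 0.9286 kip/in.
Moment M = P × e = 13 × 11 = 143 kip·in; bending f_b = M/S = 8.755 kip/in.
f_max = √(f_v² + f_b²) = √(0.9286² + 8.755²) = 8.804 kip/in.
φr_n = 0.75 × 0.6 × 60 × (0.707 × 0.375) = 7.158 kip/in → NOT adequate.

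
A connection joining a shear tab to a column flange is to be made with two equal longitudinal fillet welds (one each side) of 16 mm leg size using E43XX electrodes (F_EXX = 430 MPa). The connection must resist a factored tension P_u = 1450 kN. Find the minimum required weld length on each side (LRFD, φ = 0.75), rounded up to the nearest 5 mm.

Throat t_e = 0.707 × 16 = 11.31 mm.
φr_n = 0.75 × 0.6 × 430 × 11.31 × 10⁻³ = 2.189 kN/mm.
L_req = P_u / φr_n = 1450 / 2.189 = 662.4 mm total.
Per side: 662.4 / 2 = 331.2 mm.
Round up → use L = 335 mm on each side.

L = 335 mm on each side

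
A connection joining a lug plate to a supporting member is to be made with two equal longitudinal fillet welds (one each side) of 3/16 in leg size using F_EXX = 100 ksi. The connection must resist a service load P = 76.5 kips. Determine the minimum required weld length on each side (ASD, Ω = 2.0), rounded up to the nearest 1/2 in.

L = 10 in on each side

Throat t_e = 0.707 × 0.1875 = 0.1326 in.
r_n/Ω = (0.6 × 100 × 0.1326) / 2.0 = 3.977 kip/in.
L_req = P / (r_n/Ω) = 76.5 / 3.977 = 19.24 in total.
Per side: 19.24 / 2 = 9.618 in.
Round up → use L = 10 in on each side.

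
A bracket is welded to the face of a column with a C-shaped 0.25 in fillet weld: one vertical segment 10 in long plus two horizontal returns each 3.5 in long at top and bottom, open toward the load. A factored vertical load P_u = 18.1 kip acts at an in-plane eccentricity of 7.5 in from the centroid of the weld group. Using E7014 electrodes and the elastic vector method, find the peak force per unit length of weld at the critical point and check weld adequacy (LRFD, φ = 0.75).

f_max ≈ 3.44 kip/in; adequate

E70XX → F_EXX = 70 ksi.
Total weld length L_w = 17 in. Treat welds as unit-width lines.
Centroid: x̄ = 2×3.5×1.75 / 17 = 0.7206 in from the vertical weld.
Polar moment about centroid: J = I_x + I_y = [10³/12 + 2×3.5×5²] + [10×0.7206² + 2(3.5³/12 + 3.5×1.029²)] = 278.1 in³.
Direct shear f_v = P/L_w = 18.1 / 17 = 1.065 kip/in (vertical).
Torsion M = P·e = 18.1 × 7.5 = 135.75 kip·in.
Critical point at (x, y) = (2.779, 5) from centroid. f_tx = M·y/J = 2.441 kip/in; f_ty = M·x/J = 1.357 kip/in.
Resultant f_max = √[f_tx² + (f_v + f_ty)²] = √[2.441² + (1.065 + 1.357)²] = 3.438 kip/in.
Capacity per unit length: φr_n = 0.75 × 0.6 × 70 × (0.707 × 0.25) = 5.568 kip/in.
3.438 ≤ 5.568 → adequate.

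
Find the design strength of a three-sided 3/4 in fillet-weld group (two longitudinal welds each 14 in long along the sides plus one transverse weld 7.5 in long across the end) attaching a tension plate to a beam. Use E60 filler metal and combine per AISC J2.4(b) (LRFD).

E60XX → F_EXX = 60 ksi.
t_e = 0.707 × 0.75 = 0.5302 in.
R_nwl = 0.6 × 60 × 0.5302 × 28 = 534.5 kip (longitudinal, 2 welds).
R_nwt = 0.6 × 60 × 0.5302 × 7.5 = 143.2 kip (transverse, base value).
(i) R_nwl + R_nwt = 677.7 kip; (ii) 0.85 R_nwl + 1.5 R_nwt = 669.1 kip.
R_n = max = 677.7 kip [governs: (i)]; φR_n = 508.2 kip.

φR_n ≈ 508 kip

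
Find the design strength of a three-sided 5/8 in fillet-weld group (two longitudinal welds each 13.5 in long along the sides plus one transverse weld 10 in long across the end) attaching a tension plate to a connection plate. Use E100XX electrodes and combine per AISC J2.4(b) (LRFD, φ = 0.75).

φR_n ≈ 755 kips

E100XX → F_EXX = 100 ksi.
t_e = 0.707 × 0.625 = 0.4419 in.
R_nwl = 0.6 × 100 × 0.4419 × 27 = 715.8 kips (longitudinal, 2 welds).
R_nwt = 0.6 × 100 × 0.4419 × 10 = 265.1 kips (transverse, base value).
(i) R_nwl + R_nwt = 981 kips; (ii) 0.85 R_nwl + 1.5 R_nwt = 1006 kips.
R_n = max = 1006 kips [governs: (ii)]; φR_n = 754.6 kips.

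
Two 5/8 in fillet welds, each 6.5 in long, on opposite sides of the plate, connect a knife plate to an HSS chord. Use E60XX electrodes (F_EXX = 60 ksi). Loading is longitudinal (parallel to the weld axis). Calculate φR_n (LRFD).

Effective throat t_e = 0.707 × 0.625 = 0.4419 in.
Total length L = 13 in; A_we = 0.4419 × 13 = 5.744 in².
F_nw = 0.6 F_EXX = 0.6 × 60 = 36 ksi.
φR_n = 0.75 × 36 × 5.744 = 155.1 kips.

φR_n ≈ 155 kips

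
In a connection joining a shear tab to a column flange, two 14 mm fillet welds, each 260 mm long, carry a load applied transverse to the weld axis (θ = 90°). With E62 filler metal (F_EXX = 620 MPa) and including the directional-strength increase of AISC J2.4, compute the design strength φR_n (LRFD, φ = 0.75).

φR_n ≈ 2150 kN

t_e = 0.707 × 14 = 9.898 mm; A_we = 9.898 × 520 = 5147 mm².
Directional factor: 1.0 + 0.5 sin^1.5(90°) = 1.5.
F_nw = 0.6 × 620 × 1.5 = 558 MPa.
φR_n = 0.75 × 558 × 5147 × 10⁻³ = 2154 kN.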